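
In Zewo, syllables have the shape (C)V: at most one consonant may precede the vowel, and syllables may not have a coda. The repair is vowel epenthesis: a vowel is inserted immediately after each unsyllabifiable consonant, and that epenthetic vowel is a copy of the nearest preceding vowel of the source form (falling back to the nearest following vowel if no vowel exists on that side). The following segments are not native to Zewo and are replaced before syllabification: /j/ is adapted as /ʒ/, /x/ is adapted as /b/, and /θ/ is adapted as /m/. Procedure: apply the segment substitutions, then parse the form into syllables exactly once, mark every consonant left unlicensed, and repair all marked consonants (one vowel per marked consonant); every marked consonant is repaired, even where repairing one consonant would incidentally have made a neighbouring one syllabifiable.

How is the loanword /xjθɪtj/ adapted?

bɪʒɪmɪtɪʒɪ

Substitution: /x/ → /b/, /j/ → /ʒ/, /θ/ → /m/, giving /bʒmɪtʒ/.
Under (C)V, the unsyllabifiable consonants are /b/, /ʒ/, /t/, /ʒ/ (no codas are permitted; onsets are limited to one consonant).
Epenthesis after each stranded consonant: /b/ → /bɪ/, /ʒ/ → /ʒɪ/, /t/ → /tɪ/, /ʒ/ → /ʒɪ/.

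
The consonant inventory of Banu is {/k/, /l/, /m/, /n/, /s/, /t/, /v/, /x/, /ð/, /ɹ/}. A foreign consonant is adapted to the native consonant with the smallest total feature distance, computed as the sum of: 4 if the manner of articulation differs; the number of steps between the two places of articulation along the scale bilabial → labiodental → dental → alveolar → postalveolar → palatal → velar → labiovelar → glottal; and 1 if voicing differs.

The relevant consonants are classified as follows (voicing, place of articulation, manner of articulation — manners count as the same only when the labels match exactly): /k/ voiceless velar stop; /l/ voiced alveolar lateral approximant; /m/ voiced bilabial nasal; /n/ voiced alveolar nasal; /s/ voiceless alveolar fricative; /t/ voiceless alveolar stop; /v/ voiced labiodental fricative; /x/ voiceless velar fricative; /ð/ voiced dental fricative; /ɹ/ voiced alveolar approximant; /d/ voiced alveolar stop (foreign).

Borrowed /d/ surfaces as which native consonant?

t

/t/ is closest: same manner (stop), place distance 0 (alveolar→alveolar), voicing differs (+1); total 1. Next closest is /k/ at distance 4.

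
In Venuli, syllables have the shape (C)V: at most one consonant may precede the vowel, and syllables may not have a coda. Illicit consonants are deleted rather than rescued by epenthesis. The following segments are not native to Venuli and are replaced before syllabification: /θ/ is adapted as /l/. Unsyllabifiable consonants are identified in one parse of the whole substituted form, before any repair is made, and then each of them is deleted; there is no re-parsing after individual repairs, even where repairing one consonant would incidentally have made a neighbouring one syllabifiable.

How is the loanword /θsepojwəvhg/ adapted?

sepowə

Substitution: /θ/ → /l/, giving /lsepojwəvhg/.
Under (C)V, the unsyllabifiable consonants are /l/, /j/, /v/, /h/, /g/ (no codas are permitted; onsets are limited to one consonant).
Deleting the stranded consonants removes /l/, /j/, /v/, /h/, /g/.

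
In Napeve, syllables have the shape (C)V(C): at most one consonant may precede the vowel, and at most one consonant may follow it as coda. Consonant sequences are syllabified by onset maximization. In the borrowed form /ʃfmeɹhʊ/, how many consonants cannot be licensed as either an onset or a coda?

2

Under (C)V(C), the unsyllabifiable consonants are /ʃ/, /f/ (at most one coda consonant is licensed; onsets are limited to one consonant).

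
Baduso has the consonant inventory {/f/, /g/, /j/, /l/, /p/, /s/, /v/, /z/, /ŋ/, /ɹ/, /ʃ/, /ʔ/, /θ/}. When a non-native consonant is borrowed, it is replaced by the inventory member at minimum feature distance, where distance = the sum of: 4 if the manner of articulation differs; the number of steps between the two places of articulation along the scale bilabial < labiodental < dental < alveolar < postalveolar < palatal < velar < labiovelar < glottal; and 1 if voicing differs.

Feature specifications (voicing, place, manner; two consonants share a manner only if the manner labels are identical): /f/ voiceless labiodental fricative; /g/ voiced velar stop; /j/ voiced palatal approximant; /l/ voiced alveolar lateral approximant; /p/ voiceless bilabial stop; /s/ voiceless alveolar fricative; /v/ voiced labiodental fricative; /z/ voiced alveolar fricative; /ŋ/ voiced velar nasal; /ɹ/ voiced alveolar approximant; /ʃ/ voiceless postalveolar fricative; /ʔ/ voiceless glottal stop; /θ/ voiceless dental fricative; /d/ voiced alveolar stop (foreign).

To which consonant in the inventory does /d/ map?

g

/g/ is closest: same manner (stop), place distance 3 (alveolar→velar), same voicing; total 3. Next closest is /l/ at distance 4.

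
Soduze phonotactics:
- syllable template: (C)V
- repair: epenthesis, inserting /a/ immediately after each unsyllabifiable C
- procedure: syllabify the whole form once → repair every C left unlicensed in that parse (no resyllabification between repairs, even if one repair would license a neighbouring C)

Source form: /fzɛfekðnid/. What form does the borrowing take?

fazɛfekaðanida

Under (C)V, the unsyllabifiable consonants are /f/, /k/, /ð/, /d/ (no codas are permitted; onsets are limited to one consonant).
Each unlicensed consonant becomes the onset of a new syllable: /f/ → /fa/, /k/ → /ka/, /ð/ → /ða/, /d/ → /da/.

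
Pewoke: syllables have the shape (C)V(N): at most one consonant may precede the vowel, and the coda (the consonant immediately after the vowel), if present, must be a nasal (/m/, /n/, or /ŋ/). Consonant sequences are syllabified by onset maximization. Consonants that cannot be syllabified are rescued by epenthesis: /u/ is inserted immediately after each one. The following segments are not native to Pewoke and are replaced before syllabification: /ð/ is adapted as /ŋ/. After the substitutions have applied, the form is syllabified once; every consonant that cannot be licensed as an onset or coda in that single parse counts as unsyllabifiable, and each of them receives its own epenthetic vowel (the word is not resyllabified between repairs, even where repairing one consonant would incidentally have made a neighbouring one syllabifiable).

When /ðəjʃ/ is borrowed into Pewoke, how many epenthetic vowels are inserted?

After substitution the input is /ŋəjʃ/.
The unsyllabifiable consonants are /j/, /ʃ/; each receives one epenthetic vowel.

2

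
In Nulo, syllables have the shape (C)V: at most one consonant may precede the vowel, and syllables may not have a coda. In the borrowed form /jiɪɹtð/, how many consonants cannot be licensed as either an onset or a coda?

3

Under (C)V, the unsyllabifiable consonants are /ɹ/, /t/, /ð/ (no codas are permitted; onsets are limited to one consonant).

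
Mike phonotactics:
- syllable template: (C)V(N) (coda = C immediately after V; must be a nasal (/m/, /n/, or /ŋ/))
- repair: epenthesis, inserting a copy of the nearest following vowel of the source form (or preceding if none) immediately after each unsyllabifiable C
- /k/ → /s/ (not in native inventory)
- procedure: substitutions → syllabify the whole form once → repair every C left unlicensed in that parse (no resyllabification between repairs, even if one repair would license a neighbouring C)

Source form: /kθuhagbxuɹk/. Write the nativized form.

Substitution: /k/ → /s/, giving /sθuhagbxuɹs/.
Syllabifying with onset maximization leaves /s/, /g/, /b/, /ɹ/, /s/ stranded (only a nasal (/m/, /n/, or /ŋ/) is licensed in coda position; onsets are limited to one consonant).
Each unlicensed consonant becomes the onset of a new syllable: /s/ → /su/, /g/ → /gu/, /b/ → /bu/, /ɹ/ → /ɹu/, /s/ → /su/.

suθuhagubuxuɹusu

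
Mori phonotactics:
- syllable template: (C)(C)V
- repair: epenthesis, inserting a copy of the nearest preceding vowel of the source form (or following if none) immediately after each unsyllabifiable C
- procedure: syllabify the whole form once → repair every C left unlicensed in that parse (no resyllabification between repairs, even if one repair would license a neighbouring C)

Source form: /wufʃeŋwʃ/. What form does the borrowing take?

wufʃeŋeweʃe

Syllabifying with onset maximization leaves /ŋ/, /w/, /ʃ/ stranded (no codas are permitted; onsets may contain at most 2 consonants).
Epenthesis after each stranded consonant: /ŋ/ → /ŋe/, /w/ → /we/, /ʃ/ → /ʃe/.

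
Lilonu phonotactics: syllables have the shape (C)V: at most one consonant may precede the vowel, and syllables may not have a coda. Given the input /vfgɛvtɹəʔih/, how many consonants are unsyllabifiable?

5

The consonants /v/, /f/, /v/, /t/, /h/ cannot be parsed into a legal (C)V syllable (no codas are permitted; onsets are limited to one consonant).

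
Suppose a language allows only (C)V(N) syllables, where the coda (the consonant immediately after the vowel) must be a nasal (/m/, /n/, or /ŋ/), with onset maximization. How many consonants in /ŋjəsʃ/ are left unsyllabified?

Syllabifying with onset maximization leaves /ŋ/, /s/, /ʃ/ stranded (only a nasal (/m/, /n/, or /ŋ/) is licensed in coda position; onsets are limited to one consonant).

3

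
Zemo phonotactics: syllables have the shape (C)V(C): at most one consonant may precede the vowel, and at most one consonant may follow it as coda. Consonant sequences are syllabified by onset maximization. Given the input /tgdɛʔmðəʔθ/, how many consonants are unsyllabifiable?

4

Under (C)V(C), the unsyllabifiable consonants are /t/, /g/, /m/, /θ/ (at most one coda consonant is licensed; onsets are limited to one consonant).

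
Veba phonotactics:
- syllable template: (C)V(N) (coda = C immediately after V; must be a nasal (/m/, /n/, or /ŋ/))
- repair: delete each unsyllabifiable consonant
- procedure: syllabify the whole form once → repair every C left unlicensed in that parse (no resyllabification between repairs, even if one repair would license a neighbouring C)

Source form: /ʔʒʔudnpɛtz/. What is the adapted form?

ʔupɛ

Under (C)V(N), the unsyllabifiable consonants are /ʔ/, /ʒ/, /d/, /n/, /t/, /z/ (only a nasal (/m/, /n/, or /ŋ/) is licensed in coda position; onsets are limited to one consonant).
Deletion applies to /ʔ/, /ʒ/, /d/, /n/, /t/, /z/.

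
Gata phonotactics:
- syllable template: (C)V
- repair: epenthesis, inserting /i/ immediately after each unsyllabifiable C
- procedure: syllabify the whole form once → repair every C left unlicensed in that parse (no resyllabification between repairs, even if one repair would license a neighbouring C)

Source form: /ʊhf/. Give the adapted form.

Syllabifying with onset maximization leaves /h/, /f/ stranded (no codas are permitted; onsets are limited to one consonant).
Inserting the epenthetic vowel yields /h/ → /hi/, /f/ → /fi/.

ʊhifi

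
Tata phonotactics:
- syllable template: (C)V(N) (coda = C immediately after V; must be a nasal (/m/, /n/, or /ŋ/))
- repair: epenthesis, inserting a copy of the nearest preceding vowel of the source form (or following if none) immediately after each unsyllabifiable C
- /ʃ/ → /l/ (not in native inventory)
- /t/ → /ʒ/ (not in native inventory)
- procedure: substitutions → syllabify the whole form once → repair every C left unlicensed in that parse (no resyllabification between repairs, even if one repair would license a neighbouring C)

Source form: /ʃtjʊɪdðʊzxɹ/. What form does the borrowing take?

lʊʒʊjʊɪdɪðʊzʊxʊɹʊ

Substitution: /ʃ/ → /l/, /t/ → /ʒ/, giving /lʒjʊɪdðʊzxɹ/.
Syllabifying with onset maximization leaves /l/, /ʒ/, /d/, /z/, /x/, /ɹ/ stranded (only a nasal (/m/, /n/, or /ŋ/) is licensed in coda position; onsets are limited to one consonant).
Inserting the epenthetic vowel yields /l/ → /lʊ/, /ʒ/ → /ʒʊ/, /d/ → /dɪ/, /z/ → /zʊ/, /x/ → /xʊ/, /ɹ/ → /ɹʊ/.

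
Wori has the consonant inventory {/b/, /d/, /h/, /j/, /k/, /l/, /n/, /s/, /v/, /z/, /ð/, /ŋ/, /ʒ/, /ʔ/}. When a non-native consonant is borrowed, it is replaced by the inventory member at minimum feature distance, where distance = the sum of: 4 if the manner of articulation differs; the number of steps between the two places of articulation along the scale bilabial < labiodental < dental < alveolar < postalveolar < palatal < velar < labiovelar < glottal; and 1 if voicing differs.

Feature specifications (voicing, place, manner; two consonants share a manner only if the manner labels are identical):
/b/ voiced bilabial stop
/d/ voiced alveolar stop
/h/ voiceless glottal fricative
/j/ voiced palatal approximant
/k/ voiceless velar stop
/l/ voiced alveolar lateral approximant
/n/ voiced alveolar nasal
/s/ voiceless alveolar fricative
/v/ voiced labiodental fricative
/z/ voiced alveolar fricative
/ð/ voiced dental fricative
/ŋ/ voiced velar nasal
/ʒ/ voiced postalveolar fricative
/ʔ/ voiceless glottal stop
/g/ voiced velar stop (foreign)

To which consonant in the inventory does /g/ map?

/k/ is closest: same manner (stop), place distance 0 (velar→velar), voicing differs (+1); total 1. Next closest is /d/ at distance 3.

k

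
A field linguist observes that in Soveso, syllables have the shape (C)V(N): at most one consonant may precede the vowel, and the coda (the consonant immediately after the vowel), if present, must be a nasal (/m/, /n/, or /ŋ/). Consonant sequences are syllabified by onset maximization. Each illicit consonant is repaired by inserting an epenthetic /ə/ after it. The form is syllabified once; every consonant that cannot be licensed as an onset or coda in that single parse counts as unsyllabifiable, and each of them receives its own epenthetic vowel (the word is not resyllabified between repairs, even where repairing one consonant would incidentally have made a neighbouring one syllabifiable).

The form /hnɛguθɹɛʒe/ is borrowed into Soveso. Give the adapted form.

Syllabifying with onset maximization leaves /h/, /θ/ stranded (only a nasal (/m/, /n/, or /ŋ/) is licensed in coda position; onsets are limited to one consonant).
Each unlicensed consonant becomes the onset of a new syllable: /h/ → /hə/, /θ/ → /θə/.

hənɛguθəɹɛʒe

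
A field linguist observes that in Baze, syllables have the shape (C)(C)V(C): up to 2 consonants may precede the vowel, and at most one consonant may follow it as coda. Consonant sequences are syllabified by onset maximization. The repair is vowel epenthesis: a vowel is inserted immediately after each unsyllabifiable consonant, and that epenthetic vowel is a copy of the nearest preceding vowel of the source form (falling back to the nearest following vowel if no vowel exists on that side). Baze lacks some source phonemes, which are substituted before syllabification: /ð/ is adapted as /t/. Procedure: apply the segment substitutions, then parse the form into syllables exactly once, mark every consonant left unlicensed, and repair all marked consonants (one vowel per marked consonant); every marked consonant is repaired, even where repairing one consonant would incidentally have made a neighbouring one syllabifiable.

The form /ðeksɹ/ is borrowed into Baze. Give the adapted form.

Substitution: /ð/ → /t/, giving /teksɹ/.
Syllabifying with onset maximization leaves /s/, /ɹ/ stranded (at most one coda consonant is licensed; onsets may contain at most 2 consonants).
Epenthesis after each stranded consonant: /s/ → /se/, /ɹ/ → /ɹe/.

tekseɹe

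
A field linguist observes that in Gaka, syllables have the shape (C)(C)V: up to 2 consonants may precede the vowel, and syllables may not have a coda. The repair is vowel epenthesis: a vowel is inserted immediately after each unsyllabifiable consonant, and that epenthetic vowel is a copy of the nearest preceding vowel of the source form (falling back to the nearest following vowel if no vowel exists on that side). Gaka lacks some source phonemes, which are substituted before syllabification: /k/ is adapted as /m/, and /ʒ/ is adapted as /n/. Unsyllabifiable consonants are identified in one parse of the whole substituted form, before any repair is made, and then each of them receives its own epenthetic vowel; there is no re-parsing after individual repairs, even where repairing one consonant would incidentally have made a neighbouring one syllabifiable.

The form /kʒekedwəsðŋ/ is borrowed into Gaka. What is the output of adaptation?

Substitution: /k/ → /m/, /ʒ/ → /n/, giving /mnemedwəsðŋ/.
The consonants /s/, /ð/, /ŋ/ cannot be parsed into a legal (C)(C)V syllable (no codas are permitted; onsets may contain at most 2 consonants).
Epenthesis after each stranded consonant: /s/ → /sə/, /ð/ → /ðə/, /ŋ/ → /ŋə/.

mnemedwəsəðəŋə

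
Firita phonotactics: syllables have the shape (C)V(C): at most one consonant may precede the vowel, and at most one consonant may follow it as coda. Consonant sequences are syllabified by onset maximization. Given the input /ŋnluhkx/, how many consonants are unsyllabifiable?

The consonants /ŋ/, /n/, /k/, /x/ cannot be parsed into a legal (C)V(C) syllable (at most one coda consonant is licensed; onsets are limited to one consonant).

4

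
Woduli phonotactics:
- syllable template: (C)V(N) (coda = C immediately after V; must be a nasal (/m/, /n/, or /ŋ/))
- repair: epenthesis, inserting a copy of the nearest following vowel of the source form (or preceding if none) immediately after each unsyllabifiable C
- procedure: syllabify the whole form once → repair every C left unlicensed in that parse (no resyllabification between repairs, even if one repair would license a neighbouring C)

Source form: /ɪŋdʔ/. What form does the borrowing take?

The consonants /d/, /ʔ/ cannot be parsed into a legal (C)V(N) syllable (only a nasal (/m/, /n/, or /ŋ/) is licensed in coda position; onsets are limited to one consonant).
Epenthesis after each stranded consonant: /d/ → /dɪ/, /ʔ/ → /ʔɪ/.

ɪŋdɪʔɪ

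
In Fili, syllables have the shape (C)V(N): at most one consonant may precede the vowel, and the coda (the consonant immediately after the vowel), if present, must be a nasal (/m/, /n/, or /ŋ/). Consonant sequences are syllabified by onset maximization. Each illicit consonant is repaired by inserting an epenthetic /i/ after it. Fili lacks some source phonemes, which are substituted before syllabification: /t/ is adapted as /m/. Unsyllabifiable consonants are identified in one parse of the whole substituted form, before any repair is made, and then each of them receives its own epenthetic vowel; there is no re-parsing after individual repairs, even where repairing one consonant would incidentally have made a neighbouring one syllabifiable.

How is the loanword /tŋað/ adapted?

miŋaði

Substitution: /t/ → /m/, giving /mŋað/.
Under (C)V(N), the unsyllabifiable consonants are /m/, /ð/ (only a nasal (/m/, /n/, or /ŋ/) is licensed in coda position; onsets are limited to one consonant).
Each unlicensed consonant becomes the onset of a new syllable: /m/ → /mi/, /ð/ → /ði/.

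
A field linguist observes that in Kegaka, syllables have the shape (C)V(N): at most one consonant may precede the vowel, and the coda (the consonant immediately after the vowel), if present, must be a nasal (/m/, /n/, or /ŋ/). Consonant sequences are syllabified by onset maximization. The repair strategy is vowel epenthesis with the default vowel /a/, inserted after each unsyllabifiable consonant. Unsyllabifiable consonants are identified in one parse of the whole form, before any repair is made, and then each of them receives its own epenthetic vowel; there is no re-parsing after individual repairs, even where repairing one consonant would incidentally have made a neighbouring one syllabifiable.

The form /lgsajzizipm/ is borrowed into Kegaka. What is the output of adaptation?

Under (C)V(N), the unsyllabifiable consonants are /l/, /g/, /j/, /p/, /m/ (only a nasal (/m/, /n/, or /ŋ/) is licensed in coda position; onsets are limited to one consonant).
Epenthesis after each stranded consonant: /l/ → /la/, /g/ → /ga/, /j/ → /ja/, /p/ → /pa/, /m/ → /ma/.

lagasajazizipama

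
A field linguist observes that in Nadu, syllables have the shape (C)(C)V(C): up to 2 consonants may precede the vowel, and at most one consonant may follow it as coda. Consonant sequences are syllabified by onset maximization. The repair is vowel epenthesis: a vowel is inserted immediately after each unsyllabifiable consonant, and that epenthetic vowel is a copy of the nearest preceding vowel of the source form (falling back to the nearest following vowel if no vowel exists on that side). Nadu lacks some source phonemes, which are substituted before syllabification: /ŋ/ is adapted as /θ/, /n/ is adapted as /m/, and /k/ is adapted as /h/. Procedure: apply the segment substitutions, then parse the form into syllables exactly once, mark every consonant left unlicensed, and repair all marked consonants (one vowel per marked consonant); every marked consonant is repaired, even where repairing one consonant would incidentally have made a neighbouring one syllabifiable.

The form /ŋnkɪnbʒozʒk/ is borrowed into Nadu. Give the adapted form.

Substitution: /ŋ/ → /θ/, /n/ → /m/, /k/ → /h/, giving /θmhɪmbʒozʒh/.
Under (C)(C)V(C), the unsyllabifiable consonants are /θ/, /ʒ/, /h/ (at most one coda consonant is licensed; onsets may contain at most 2 consonants).
Inserting the epenthetic vowel yields /θ/ → /θɪ/, /ʒ/ → /ʒo/, /h/ → /ho/.

θɪmhɪmbʒozʒoho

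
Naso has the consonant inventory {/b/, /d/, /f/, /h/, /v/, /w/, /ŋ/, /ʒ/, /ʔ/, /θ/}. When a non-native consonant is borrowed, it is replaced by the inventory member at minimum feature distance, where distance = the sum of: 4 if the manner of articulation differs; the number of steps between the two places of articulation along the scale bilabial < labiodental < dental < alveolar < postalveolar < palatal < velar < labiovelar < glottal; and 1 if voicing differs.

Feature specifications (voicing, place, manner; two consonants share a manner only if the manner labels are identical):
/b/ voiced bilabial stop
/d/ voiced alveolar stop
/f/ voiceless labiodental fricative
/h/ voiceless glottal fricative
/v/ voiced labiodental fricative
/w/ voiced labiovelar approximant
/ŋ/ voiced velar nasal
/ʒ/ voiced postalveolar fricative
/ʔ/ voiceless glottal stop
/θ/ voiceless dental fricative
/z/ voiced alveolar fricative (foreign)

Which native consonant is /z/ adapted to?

ʒ

/ʒ/ is closest: same manner (fricative), place distance 1 (alveolar→postalveolar), same voicing; total 1. Next closest is /v/ at distance 2.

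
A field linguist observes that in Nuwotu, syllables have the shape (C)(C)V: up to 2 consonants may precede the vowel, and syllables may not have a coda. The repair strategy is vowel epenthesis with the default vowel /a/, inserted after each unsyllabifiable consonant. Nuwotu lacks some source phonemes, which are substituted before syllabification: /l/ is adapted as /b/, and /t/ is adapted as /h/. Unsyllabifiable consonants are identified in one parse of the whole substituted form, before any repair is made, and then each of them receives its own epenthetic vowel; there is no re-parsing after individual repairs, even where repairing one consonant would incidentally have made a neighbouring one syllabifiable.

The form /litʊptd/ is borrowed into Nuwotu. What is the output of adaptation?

Substitution: /l/ → /b/, /t/ → /h/, giving /bihʊphd/.
Syllabifying with onset maximization leaves /p/, /h/, /d/ stranded (no codas are permitted; onsets may contain at most 2 consonants).
Epenthesis after each stranded consonant: /p/ → /pa/, /h/ → /ha/, /d/ → /da/.

bihʊpahada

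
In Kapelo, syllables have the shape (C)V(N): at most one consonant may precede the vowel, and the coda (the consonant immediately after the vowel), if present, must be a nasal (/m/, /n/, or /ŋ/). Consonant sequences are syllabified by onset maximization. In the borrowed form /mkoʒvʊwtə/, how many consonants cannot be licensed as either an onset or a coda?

The consonants /m/, /ʒ/, /w/ cannot be parsed into a legal (C)V(N) syllable (only a nasal (/m/, /n/, or /ŋ/) is licensed in coda position; onsets are limited to one consonant).

3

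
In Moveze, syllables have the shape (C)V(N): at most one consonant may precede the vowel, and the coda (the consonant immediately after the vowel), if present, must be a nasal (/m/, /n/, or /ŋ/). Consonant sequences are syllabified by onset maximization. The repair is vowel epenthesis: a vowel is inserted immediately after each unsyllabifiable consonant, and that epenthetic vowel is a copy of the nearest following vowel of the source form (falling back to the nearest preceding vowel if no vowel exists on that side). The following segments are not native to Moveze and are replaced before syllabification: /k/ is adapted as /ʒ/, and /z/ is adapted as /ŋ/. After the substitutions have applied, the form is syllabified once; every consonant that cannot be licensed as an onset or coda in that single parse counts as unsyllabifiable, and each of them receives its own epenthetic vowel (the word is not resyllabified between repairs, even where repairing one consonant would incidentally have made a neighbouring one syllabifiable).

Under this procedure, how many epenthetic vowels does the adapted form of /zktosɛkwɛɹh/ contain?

5

After substitution the input is /ŋʒtosɛʒwɛɹh/.
The unsyllabifiable consonants are /ŋ/, /ʒ/, /ʒ/, /ɹ/, /h/; each receives one epenthetic vowel.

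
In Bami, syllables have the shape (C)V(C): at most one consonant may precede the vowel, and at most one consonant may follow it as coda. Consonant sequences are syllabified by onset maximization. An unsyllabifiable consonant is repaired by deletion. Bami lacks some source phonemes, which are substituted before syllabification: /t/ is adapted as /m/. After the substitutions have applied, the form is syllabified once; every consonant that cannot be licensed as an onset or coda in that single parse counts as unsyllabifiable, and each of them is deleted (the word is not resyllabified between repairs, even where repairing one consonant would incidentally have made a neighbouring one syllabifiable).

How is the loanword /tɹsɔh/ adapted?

Substitution: /t/ → /m/, giving /mɹsɔh/.
Syllabifying with onset maximization leaves /m/, /ɹ/ stranded (at most one coda consonant is licensed; onsets are limited to one consonant).
Deletion applies to /m/, /ɹ/.

sɔh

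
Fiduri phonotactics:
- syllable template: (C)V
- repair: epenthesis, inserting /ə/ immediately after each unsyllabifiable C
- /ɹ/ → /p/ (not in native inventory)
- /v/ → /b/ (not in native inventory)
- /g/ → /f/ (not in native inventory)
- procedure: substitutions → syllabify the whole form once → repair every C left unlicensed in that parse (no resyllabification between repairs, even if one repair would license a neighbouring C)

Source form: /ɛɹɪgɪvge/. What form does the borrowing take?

ɛpɪfɪbəfe

Substitution: /ɹ/ → /p/, /g/ → /f/, /v/ → /b/, giving /ɛpɪfɪbfe/.
The consonants /b/ cannot be parsed into a legal (C)V syllable (no codas are permitted; onsets are limited to one consonant).
Epenthesis after each stranded consonant: /b/ → /bə/.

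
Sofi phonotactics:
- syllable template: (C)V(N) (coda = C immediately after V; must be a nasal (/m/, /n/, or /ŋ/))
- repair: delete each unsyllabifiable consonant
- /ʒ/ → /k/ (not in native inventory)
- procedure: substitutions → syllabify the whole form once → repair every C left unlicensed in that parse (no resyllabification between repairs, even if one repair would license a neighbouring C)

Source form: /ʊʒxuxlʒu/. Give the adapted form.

ʊxuku

Substitution: /ʒ/ → /k/, giving /ʊkxuxlku/.
The consonants /k/, /x/, /l/ cannot be parsed into a legal (C)V(N) syllable (only a nasal (/m/, /n/, or /ŋ/) is licensed in coda position; onsets are limited to one consonant).
Deleting the stranded consonants removes /k/, /x/, /l/.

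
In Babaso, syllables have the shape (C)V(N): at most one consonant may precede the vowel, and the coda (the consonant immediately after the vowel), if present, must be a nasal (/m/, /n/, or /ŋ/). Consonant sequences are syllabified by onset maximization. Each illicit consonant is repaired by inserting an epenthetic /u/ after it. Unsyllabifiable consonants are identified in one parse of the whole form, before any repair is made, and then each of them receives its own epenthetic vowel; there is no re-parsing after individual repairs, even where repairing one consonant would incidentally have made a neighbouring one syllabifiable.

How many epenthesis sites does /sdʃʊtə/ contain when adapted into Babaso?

The unsyllabifiable consonants are /s/, /d/; each receives one epenthetic vowel.

2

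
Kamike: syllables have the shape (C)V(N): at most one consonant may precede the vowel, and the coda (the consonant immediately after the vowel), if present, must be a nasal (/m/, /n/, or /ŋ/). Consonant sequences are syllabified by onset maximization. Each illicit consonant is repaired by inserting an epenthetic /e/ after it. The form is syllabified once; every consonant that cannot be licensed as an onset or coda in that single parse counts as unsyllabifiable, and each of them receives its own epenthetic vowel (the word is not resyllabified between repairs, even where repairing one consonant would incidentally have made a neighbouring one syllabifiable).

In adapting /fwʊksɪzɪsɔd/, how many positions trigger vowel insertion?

3

The unsyllabifiable consonants are /f/, /k/, /d/; each receives one epenthetic vowel.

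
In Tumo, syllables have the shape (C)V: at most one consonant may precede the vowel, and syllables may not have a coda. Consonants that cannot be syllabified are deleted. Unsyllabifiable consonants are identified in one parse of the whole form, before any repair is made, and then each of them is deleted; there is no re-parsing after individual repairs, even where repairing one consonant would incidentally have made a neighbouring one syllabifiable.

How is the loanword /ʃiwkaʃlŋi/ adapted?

Under (C)V, the unsyllabifiable consonants are /w/, /ʃ/, /l/ (no codas are permitted; onsets are limited to one consonant).
Each unlicensed consonant is deleted: /w/, /ʃ/, /l/.

ʃikaŋi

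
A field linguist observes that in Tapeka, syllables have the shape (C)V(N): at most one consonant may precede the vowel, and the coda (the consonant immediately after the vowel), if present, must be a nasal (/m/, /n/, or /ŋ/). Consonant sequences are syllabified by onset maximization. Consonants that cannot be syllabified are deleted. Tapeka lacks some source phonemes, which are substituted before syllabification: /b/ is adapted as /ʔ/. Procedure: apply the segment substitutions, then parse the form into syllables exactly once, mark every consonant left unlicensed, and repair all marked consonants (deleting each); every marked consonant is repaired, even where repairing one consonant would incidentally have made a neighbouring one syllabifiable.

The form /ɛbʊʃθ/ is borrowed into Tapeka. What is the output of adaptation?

ɛʔʊ

Substitution: /b/ → /ʔ/, giving /ɛʔʊʃθ/.
Syllabifying with onset maximization leaves /ʃ/, /θ/ stranded (only a nasal (/m/, /n/, or /ŋ/) is licensed in coda position; onsets are limited to one consonant).
Each unlicensed consonant is deleted: /ʃ/, /θ/.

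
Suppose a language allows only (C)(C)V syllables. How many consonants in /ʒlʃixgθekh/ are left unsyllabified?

4

Under (C)(C)V, the unsyllabifiable consonants are /ʒ/, /x/, /k/, /h/ (no codas are permitted; onsets may contain at most 2 consonants).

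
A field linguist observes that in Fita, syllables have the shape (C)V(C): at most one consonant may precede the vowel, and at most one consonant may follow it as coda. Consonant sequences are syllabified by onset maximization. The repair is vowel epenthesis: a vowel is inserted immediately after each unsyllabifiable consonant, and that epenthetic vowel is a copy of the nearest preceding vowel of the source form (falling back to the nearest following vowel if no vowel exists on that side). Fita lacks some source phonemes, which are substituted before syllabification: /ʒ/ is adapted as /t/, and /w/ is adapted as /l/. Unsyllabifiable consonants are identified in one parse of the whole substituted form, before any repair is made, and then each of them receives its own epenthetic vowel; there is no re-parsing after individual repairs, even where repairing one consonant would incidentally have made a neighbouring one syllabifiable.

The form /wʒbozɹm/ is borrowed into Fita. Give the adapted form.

Substitution: /w/ → /l/, /ʒ/ → /t/, giving /ltbozɹm/.
Under (C)V(C), the unsyllabifiable consonants are /l/, /t/, /ɹ/, /m/ (at most one coda consonant is licensed; onsets are limited to one consonant).
Epenthesis after each stranded consonant: /l/ → /lo/, /t/ → /to/, /ɹ/ → /ɹo/, /m/ → /mo/.

lotobozɹomo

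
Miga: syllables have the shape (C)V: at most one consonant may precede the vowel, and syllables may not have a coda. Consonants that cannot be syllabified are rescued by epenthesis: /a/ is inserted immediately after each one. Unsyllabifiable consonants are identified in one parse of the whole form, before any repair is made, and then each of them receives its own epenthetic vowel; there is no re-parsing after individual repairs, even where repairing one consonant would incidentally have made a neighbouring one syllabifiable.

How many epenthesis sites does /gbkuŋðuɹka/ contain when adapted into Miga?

4

The unsyllabifiable consonants are /g/, /b/, /ŋ/, /ɹ/; each receives one epenthetic vowel.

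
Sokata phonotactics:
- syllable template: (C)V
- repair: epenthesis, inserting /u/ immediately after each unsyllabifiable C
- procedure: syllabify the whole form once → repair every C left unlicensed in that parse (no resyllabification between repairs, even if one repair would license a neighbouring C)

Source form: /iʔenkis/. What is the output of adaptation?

The consonants /n/, /s/ cannot be parsed into a legal (C)V syllable (no codas are permitted; onsets are limited to one consonant).
Epenthesis after each stranded consonant: /n/ → /nu/, /s/ → /su/.

iʔenukisu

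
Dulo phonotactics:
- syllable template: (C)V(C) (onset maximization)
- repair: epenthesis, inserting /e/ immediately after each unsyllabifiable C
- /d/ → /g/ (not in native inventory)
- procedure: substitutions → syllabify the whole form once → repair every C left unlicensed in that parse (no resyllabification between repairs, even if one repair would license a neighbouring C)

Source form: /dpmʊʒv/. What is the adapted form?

gepemʊʒve

Substitution: /d/ → /g/, giving /gpmʊʒv/.
Syllabifying with onset maximization leaves /g/, /p/, /v/ stranded (at most one coda consonant is licensed; onsets are limited to one consonant).
Epenthesis after each stranded consonant: /g/ → /ge/, /p/ → /pe/, /v/ → /ve/.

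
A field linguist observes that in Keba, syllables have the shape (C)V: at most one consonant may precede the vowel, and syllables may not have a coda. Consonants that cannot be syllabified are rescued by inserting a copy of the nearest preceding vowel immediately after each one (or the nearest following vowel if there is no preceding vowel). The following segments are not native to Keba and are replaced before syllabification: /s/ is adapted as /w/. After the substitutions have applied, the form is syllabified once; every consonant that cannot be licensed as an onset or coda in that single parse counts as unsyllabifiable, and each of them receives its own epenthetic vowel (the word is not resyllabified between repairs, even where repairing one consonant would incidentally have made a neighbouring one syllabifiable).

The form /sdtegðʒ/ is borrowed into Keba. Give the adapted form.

wedetegeðeʒe

Substitution: /s/ → /w/, giving /wdtegðʒ/.
Under (C)V, the unsyllabifiable consonants are /w/, /d/, /g/, /ð/, /ʒ/ (no codas are permitted; onsets are limited to one consonant).
Epenthesis after each stranded consonant: /w/ → /we/, /d/ → /de/, /g/ → /ge/, /ð/ → /ðe/, /ʒ/ → /ʒe/.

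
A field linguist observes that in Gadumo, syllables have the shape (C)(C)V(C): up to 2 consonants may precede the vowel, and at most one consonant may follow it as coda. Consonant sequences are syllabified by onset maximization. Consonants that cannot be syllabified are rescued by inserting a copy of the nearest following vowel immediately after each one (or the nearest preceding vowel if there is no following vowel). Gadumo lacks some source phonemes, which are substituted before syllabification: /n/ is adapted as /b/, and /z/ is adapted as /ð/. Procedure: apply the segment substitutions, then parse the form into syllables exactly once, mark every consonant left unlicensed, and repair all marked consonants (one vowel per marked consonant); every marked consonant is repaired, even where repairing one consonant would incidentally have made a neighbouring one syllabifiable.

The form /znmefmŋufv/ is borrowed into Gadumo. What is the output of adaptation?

ðebmefmŋufvu

Substitution: /z/ → /ð/, /n/ → /b/, giving /ðbmefmŋufv/.
Under (C)(C)V(C), the unsyllabifiable consonants are /ð/, /v/ (at most one coda consonant is licensed; onsets may contain at most 2 consonants).
Epenthesis after each stranded consonant: /ð/ → /ðe/, /v/ → /vu/.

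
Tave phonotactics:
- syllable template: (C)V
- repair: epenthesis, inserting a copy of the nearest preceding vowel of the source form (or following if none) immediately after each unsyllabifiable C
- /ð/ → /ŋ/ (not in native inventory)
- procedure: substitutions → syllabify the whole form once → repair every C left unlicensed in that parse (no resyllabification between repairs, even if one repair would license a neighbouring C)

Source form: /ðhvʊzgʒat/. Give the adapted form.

ŋʊhʊvʊzʊgʊʒata

Substitution: /ð/ → /ŋ/, giving /ŋhvʊzgʒat/.
Syllabifying with onset maximization leaves /ŋ/, /h/, /z/, /g/, /t/ stranded (no codas are permitted; onsets are limited to one consonant).
Inserting the epenthetic vowel yields /ŋ/ → /ŋʊ/, /h/ → /hʊ/, /z/ → /zʊ/, /g/ → /gʊ/, /t/ → /ta/.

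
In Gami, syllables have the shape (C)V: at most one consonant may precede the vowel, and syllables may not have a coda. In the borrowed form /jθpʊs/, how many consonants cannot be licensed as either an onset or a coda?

The consonants /j/, /θ/, /s/ cannot be parsed into a legal (C)V syllable (no codas are permitted; onsets are limited to one consonant).

3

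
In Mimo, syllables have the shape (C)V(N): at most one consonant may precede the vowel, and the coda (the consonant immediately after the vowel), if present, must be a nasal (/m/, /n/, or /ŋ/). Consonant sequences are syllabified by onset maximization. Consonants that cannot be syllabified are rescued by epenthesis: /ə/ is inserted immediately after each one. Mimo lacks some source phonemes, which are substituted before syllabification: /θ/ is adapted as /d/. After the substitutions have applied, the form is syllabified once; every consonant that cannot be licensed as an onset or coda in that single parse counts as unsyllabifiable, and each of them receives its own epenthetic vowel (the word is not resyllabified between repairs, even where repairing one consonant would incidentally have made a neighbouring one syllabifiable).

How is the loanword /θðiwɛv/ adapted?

Substitution: /θ/ → /d/, giving /dðiwɛv/.
The consonants /d/, /v/ cannot be parsed into a legal (C)V(N) syllable (only a nasal (/m/, /n/, or /ŋ/) is licensed in coda position; onsets are limited to one consonant).
Epenthesis after each stranded consonant: /d/ → /də/, /v/ → /və/.

dəðiwɛvə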